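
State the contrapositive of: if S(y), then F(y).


The contrapositive of (P → Q) is (¬Q → ¬P); it is logically equivalent to the original.
Here P = 'S(y)' and Q = 'F(y)'.

If not (F(y)), then not (S(y)).


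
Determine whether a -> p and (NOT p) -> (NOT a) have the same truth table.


Compare truth tables:
a | p | φ | ψ
-------------
F | F | T | T
T | F | F | F
F | T | T | T
T | T | T | T
The columns φ and ψ agree on every row.

Yes, they are logically equivalent.


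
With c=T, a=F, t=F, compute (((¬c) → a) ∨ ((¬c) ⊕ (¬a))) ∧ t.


Substitute c=T, a=F, t=F:
¬c = F
(¬c) → a = F → F = T
¬c = F
¬a = T
(¬c) ⊕ (¬a) = F ⊕ T = T
((¬c) → a) ∨ ((¬c) ⊕ (¬a)) = T ∨ T = T
(((¬c) → a) ∨ ((¬c) ⊕ (¬a))) ∧ t = T ∧ F = F

F


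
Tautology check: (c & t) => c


Build the truth table over {c, t}:
c | t | φ
---------
False | False | True
True | False | True
False | True | True
True | True | True
Every row evaluates to true.

Yes, it is a tautology.


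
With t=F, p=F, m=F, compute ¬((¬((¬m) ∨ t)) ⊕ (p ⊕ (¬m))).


Substitute t=F, p=F, m=F:
¬m = T
(¬m) ∨ t = T ∨ F = T
¬((¬m) ∨ t) = F
¬m = T
p ⊕ (¬m) = F ⊕ T = T
(¬((¬m) ∨ t)) ⊕ (p ⊕ (¬m)) = F ⊕ T = T
¬((¬((¬m) ∨ t)) ⊕ (p ⊕ (¬m))) = F

F


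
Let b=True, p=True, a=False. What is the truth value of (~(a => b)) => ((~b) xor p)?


Substitute b=True, p=True, a=False:
a => b = False => True = True
~(a => b) = False
~b = False
(~b) xor p = False xor True = True
(~(a => b)) => ((~b) xor p) = False => True = True

True


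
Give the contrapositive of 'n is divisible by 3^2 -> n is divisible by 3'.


The contrapositive of (P → Q) is (¬Q → ¬P); it is logically equivalent to the original.
Here P = 'n is divisible by 3^2' and Q = 'n is divisible by 3'.

If not (n is divisible by 3), then not (n is divisible by 3^2).


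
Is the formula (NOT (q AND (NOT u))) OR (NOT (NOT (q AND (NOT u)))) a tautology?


Build the truth table over {q, u}:
q | u | φ
---------
F | F | T
T | F | T
F | T | T
T | T | T
Every row evaluates to true.

Yes, it is a tautology.


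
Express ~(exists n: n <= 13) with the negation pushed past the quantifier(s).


¬(forall x: φ) = exists x: ¬φ, and ¬(exists x: φ) = forall x: ¬φ.
Apply to the existential statement.

forall n: ~(n <= 13)


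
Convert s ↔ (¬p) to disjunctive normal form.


Step 1: s ↔ (¬p) is true exactly when both agree: (s ∧ (¬p)) ∨ (¬s ∧ ¬(¬p)).
Step 2: Eliminate any double negations (¬¬X = X).

(s ∧ (¬p)) ∨ ((¬s) ∧ p)


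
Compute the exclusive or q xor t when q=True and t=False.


Exclusive or is true when exactly one operand is true.
Substitute: q=True, t=False.
True xor False evaluates to True.

True


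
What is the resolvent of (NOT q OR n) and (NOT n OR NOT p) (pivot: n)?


The clauses contain complementary literals n and NOTn.
Resolution eliminates this pair and disjoins the remaining literals (merging duplicates).

(NOT q OR NOT p)


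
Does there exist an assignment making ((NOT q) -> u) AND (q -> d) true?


Search for a satisfying assignment over {d, q, u}.
Try d=T, q=T, u=F: the formula evaluates to T.
A satisfying assignment exists.

Satisfiable.


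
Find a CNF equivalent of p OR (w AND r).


Step 1: Distribute ∨ over ∧: p ∨ (w ∧ r) = (p ∨ w) ∧ (p ∨ r).

(p OR w) AND (p OR r)


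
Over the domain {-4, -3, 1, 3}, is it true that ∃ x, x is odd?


Evaluate the predicate on each element: -4:F, -3:T, 1:T, 3:T.
Witness x = -3 satisfies the predicate.

T


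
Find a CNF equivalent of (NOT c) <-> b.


Step 1: Rewrite (¬c) ↔ b as ((¬c) → b) ∧ (b → (¬c)).
Step 2: Rewrite each implication as a disjunction.
Step 3: Eliminate any double negations (¬¬X = X).

(c OR b) AND ((NOT b) OR (NOT c))


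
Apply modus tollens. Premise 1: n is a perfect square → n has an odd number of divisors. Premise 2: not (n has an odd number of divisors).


Modus tollens: from (P → Q) and ¬Q, infer ¬P.
Q = 'n has an odd number of divisors' is denied; since P → Q, P must also fail.

Not (n is a perfect square).


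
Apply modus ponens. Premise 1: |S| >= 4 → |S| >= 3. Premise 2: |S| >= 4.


Modus ponens: from (P → Q) and P, infer Q.
P = '|S| >= 4' is asserted, and P → Q holds, so Q follows.

|S| >= 3.


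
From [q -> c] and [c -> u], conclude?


Hypothetical syllogism: from (P → Q) and (Q → R), infer (P → R).
Chain the two implications through the shared middle term 'c'.

q -> u


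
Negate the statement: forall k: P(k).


¬(forall x: φ) = exists x: ¬φ, and ¬(exists x: φ) = forall x: ¬φ.
Apply to the universal statement.

exists k: ~(P(k))


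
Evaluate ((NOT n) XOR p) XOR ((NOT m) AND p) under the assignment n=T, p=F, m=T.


Substitute n=T, p=F, m=T:
NOT n = F
(NOT n) XOR p = F XOR F = F
NOT m = F
(NOT m) AND p = F AND F = F
((NOT n) XOR p) XOR ((NOT m) AND p) = F XOR F = F

F


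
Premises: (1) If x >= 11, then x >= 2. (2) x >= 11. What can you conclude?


Modus ponens: from (P → Q) and P, infer Q.
P = 'x >= 11' is asserted, and P → Q holds, so Q follows.

x >= 2.


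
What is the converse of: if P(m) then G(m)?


The converse of (P → Q) is (Q → P). It is not in general equivalent to the original.
Here P = 'P(m)' and Q = 'G(m)'.

If G(m), then P(m).


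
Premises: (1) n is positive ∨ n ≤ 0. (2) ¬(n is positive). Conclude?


Disjunctive syllogism: from (P ∨ Q) and ¬P, infer Q.
One disjunct, 'n is positive', is ruled out; the other must hold.

n ≤ 0


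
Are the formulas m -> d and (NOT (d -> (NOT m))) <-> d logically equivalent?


Compare truth tables:
d | m | φ | ψ
-------------
F | F | T | T
T | F | T | F
F | T | F | T
T | T | T | T
They differ at row 2 (d=T, m=F): φ=T but ψ=F.

No, they are not logically equivalent.


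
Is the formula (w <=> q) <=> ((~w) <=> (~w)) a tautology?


Build the truth table over {q, w}:
q | w | φ
---------
False | False | True
True | False | False
False | True | False
True | True | True
Counterexample at row 2: with q=True, w=False, the formula is False.

No, it is not a tautology.


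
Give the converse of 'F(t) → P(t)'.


The converse of (P → Q) is (Q → P). It is not in general equivalent to the original.
Here P = 'F(t)' and Q = 'P(t)'.

If P(t), then F(t).


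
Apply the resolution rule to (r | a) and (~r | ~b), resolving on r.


The clauses contain complementary literals r and ~r.
Resolution eliminates this pair and disjoins the remaining literals (merging duplicates).

(a | ~b)


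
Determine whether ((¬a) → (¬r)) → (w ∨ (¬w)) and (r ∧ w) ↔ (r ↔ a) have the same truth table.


Compare truth tables:
a | r | w | φ | ψ
-----------------
F | F | F | T | F
T | F | F | T | T
F | T | F | T | T
T | T | F | T | F
F | F | T | T | F
T | F | T | T | T
F | T | T | T | F
T | T | T | T | T
They differ at row 1 (a=F, r=F, w=F): φ=T but ψ=F.

No, they are not logically equivalent.


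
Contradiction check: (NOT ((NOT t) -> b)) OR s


Truth table over {b, s, t}:
b | s | t | φ
-------------
F | F | F | T
T | F | F | F
F | T | F | T
T | T | F | T
F | F | T | F
T | F | T | F
F | T | T | T
T | T | T | T
Satisfying assignment at row 1: b=F, s=F, t=F gives T.

No, it is not a contradiction.


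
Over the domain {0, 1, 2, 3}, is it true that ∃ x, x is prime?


Evaluate the predicate on each element: 0:F, 1:F, 2:T, 3:T.
Witness x = 2 satisfies the predicate.

T


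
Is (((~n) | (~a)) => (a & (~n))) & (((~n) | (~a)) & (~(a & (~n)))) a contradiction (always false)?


Truth table over {a, n}:
a | n | φ
---------
False | False | False
True | False | False
False | True | False
True | True | False
Every row is false.

Yes, it is a contradiction.


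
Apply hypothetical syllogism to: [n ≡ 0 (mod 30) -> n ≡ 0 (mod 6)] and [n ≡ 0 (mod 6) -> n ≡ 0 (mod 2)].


Hypothetical syllogism: from (P → Q) and (Q → R), infer (P → R).
Chain the two implications through the shared middle term 'n ≡ 0 (mod 6)'.

n ≡ 0 (mod 30) -> n ≡ 0 (mod 2)


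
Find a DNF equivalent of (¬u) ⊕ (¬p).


Step 1: (¬u) ⊕ (¬p) is true exactly when they disagree: ((¬u) ∧ ¬(¬p)) ∨ (¬(¬u) ∧ (¬p)).
Step 2: Eliminate any double negations (¬¬X = X).

((¬u) ∧ p) ∨ (u ∧ (¬p))


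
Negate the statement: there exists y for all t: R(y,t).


Negation flips each quantifier (∀↔∃) and negates the inner predicate.
¬(there exists y for all t: φ) = for all y there exists t: ¬φ.

for all y there exists t: NOT(R(y,t))


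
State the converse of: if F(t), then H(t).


The converse of (P → Q) is (Q → P). It is not in general equivalent to the original.
Here P = 'F(t)' and Q = 'H(t)'.

If H(t), then F(t).


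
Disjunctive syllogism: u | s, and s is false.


Disjunctive syllogism: from (P ∨ Q) and ¬P, infer Q.
One disjunct, 's', is ruled out; the other must hold.

u


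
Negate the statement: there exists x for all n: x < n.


Negation flips each quantifier (∀↔∃) and negates the inner predicate.
¬(there exists x for all n: φ) = for all x there exists n: ¬φ.

for all x there exists n: NOT(x < n)


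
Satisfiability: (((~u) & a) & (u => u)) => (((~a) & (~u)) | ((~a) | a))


Search for a satisfying assignment over {a, u}.
Try a=False, u=False: the formula evaluates to True.
A satisfying assignment exists.

Satisfiable.


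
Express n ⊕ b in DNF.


Step 1: n ⊕ b is true exactly when they disagree: (n ∧ ¬b) ∨ (¬n ∧ b).

(n ∧ (¬b)) ∨ ((¬n) ∧ b)


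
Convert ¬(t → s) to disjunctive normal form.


Step 1: Rewrite implication then negate: ¬(¬t ∨ s) = t ∧ ¬s.

t ∧ (¬s)


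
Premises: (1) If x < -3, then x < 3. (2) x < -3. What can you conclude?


Modus ponens: from (P → Q) and P, infer Q.
P = 'x < -3' is asserted, and P → Q holds, so Q follows.

x < 3.


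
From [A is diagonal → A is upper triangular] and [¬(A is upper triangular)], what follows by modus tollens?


Modus tollens: from (P → Q) and ¬Q, infer ¬P.
Q = 'A is upper triangular' is denied; since P → Q, P must also fail.

Not (A is diagonal).


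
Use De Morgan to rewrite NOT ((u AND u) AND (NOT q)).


De Morgan: the negation of a conjunction is the disjunction of the negations.
Distribute NOT across AND, flipping it to OR, and negate each literal.

((NOT u) OR (NOT u)) OR q


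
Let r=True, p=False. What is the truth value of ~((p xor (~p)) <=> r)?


Substitute r=True, p=False:
~p = True
p xor (~p) = False xor True = True
(p xor (~p)) <=> r = True <=> True = True
~((p xor (~p)) <=> r) = False

False


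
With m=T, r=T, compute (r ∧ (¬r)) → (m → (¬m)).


Substitute m=T, r=T:
¬r = F
r ∧ (¬r) = T ∧ F = F
¬m = F
m → (¬m) = T → F = F
(r ∧ (¬r)) → (m → (¬m)) = F → F = T

T


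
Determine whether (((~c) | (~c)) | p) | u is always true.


Build the truth table over {c, p, u}:
c | p | u | φ
-------------
False | False | False | True
True | False | False | False
False | True | False | True
True | True | False | True
False | False | True | True
True | False | True | True
False | True | True | True
True | True | True | True
Counterexample at row 2: with c=True, p=False, u=False, the formula is False.

No, it is not a tautology.


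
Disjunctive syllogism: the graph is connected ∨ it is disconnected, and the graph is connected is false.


Disjunctive syllogism: from (P ∨ Q) and ¬P, infer Q.
One disjunct, 'the graph is connected', is ruled out; the other must hold.

it is disconnected


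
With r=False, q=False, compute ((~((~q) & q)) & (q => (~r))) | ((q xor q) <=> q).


Substitute r=False, q=False:
~q = True
(~q) & q = True & False = False
~((~q) & q) = True
~r = True
q => (~r) = False => True = True
(~((~q) & q)) & (q => (~r)) = True & True = True
q xor q = False xor False = False
(q xor q) <=> q = False <=> False = True
((~((~q) & q)) & (q => (~r))) | ((q xor q) <=> q) = True | True = True

True


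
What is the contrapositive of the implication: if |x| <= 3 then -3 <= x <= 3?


The contrapositive of (P → Q) is (¬Q → ¬P); it is logically equivalent to the original.
Here P = '|x| <= 3' and Q = '-3 <= x <= 3'.

If not (-3 <= x <= 3), then not (|x| <= 3).


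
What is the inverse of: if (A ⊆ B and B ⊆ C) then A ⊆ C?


The inverse of (P → Q) is (¬P → ¬Q). It is equivalent to the converse, not to the original.
Here P = '(A ⊆ B and B ⊆ C)' and Q = 'A ⊆ C'.

If not ((A ⊆ B and B ⊆ C)), then not (A ⊆ C).


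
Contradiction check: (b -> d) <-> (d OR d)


Truth table over {b, d}:
b | d | φ
---------
F | F | F
T | F | T
F | T | T
T | T | T
Satisfying assignment at row 2: b=T, d=F gives T.

No, it is not a contradiction.


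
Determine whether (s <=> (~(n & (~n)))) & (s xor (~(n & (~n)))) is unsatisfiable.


Truth table over {n, s}:
n | s | φ
---------
False | False | False
True | False | False
False | True | False
True | True | False
Every row is false.

Yes, it is a contradiction.


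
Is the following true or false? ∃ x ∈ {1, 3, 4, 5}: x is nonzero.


Evaluate the predicate on each element: 1:T, 3:T, 4:T, 5:T.
Witness x = 1 satisfies the predicate.

T


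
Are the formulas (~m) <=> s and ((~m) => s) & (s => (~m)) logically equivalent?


Compare truth tables:
m | s | φ | ψ
-------------
False | False | False | False
True | False | True | True
False | True | True | True
True | True | False | False
The columns φ and ψ agree on every row.

Yes, they are logically equivalent.


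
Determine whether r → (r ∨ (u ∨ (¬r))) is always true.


Build the truth table over {r, u}:
r | u | φ
---------
F | F | T
T | F | T
F | T | T
T | T | T
Every row evaluates to true.

Yes, it is a tautology.


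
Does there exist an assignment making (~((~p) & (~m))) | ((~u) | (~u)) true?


Search for a satisfying assignment over {m, p, u}.
Try m=False, p=False, u=False: the formula evaluates to True.
A satisfying assignment exists.

Satisfiable.


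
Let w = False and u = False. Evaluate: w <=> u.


Biconditional is true when both operands have the same truth value.
Substitute: w=False, u=False.
False <=> False evaluates to True.

True


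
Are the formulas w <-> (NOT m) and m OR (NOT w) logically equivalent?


Compare truth tables:
m | w | φ | ψ
-------------
F | F | F | T
T | F | T | T
F | T | T | F
T | T | F | T
They differ at row 1 (m=F, w=F): φ=F but ψ=T.

No, they are not logically equivalent.


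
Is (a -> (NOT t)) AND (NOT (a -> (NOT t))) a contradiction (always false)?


Truth table over {a, t}:
a | t | φ
---------
F | F | F
T | F | F
F | T | F
T | T | F
Every row is false.

Yes, it is a contradiction.


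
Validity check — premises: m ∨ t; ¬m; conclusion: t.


This matches the form of disjunctive syllogism: the conclusion follows in every model of the premises.

Valid.


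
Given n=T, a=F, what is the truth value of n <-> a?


Biconditional is true when both operands have the same truth value.
Substitute: n=T, a=F.
T <-> F evaluates to F.

F


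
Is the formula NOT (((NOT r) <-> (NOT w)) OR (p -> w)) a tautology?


Build the truth table over {p, r, w}:
p | r | w | φ
-------------
F | F | F | F
T | F | F | F
F | T | F | F
T | T | F | T
F | F | T | F
T | F | T | F
F | T | T | F
T | T | T | F
Counterexample at row 1: with p=F, r=F, w=F, the formula is F.

No, it is not a tautology.


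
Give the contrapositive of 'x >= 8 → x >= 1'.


The contrapositive of (P → Q) is (¬Q → ¬P); it is logically equivalent to the original.
Here P = 'x >= 8' and Q = 'x >= 1'.

If not (x >= 1), then not (x >= 8).


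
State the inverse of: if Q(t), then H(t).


The inverse of (P → Q) is (¬P → ¬Q). It is equivalent to the converse, not to the original.
Here P = 'Q(t)' and Q = 'H(t)'.

If not (Q(t)), then not (H(t)).


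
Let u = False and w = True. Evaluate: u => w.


Implication is false only when antecedent is true and consequent is false.
Substitute: u=False, w=True.
False => True evaluates to True.

True


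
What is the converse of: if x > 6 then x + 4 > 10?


The converse of (P → Q) is (Q → P). It is not in general equivalent to the original.
Here P = 'x > 6' and Q = 'x + 4 > 10'.

If x + 4 > 10, then x > 6.


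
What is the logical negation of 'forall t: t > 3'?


¬(forall x: φ) = exists x: ¬φ, and ¬(exists x: φ) = forall x: ¬φ.
Apply to the universal statement.

exists t: ~(t > 3)


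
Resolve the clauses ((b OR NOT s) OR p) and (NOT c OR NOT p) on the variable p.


The clauses contain complementary literals p and NOTp.
Resolution eliminates this pair and disjoins the remaining literals (merging duplicates).

((b OR NOT s) OR NOT c)


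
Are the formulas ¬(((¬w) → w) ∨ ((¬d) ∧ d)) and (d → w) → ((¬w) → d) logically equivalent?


Compare truth tables:
d | w | φ | ψ
-------------
F | F | T | F
T | F | T | T
F | T | F | T
T | T | F | T
They differ at row 1 (d=F, w=F): φ=T but ψ=F.

No, they are not logically equivalent.


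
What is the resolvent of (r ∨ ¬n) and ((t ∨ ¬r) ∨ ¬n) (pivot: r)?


The clauses contain complementary literals r and ¬r.
Resolution eliminates this pair and disjoins the remaining literals (merging duplicates).

(¬n ∨ t)


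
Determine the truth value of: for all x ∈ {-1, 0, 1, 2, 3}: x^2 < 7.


Evaluate the predicate on each element: -1:T, 0:T, 1:T, 2:T, 3:F.
Counterexample x = 3 fails the predicate.

F


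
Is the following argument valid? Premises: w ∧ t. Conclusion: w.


This matches the form of conjunction elimination: the conclusion follows in every model of the premises.

Valid.


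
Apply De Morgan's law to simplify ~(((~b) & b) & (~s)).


De Morgan: the negation of a conjunction is the disjunction of the negations.
Distribute ~ across &, flipping it to |, and negate each literal.

(b | (~b)) | s


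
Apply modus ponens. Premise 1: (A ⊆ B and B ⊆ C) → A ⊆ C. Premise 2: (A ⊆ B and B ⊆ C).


Modus ponens: from (P → Q) and P, infer Q.
P = '(A ⊆ B and B ⊆ C)' is asserted, and P → Q holds, so Q follows.

A ⊆ C.


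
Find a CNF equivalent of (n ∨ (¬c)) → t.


Step 1: Rewrite as ¬(n ∨ (¬c)) ∨ t = (¬n ∧ ¬(¬c)) ∨ t.
Step 2: Distribute ∨ over ∧.
Step 3: Eliminate any double negations (¬¬X = X).

((¬n) ∨ t) ∧ (c ∨ t)


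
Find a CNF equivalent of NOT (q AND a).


Step 1: Apply De Morgan: ¬(q ∧ a) = ¬q ∨ ¬a.

(NOT q) OR (NOT a)


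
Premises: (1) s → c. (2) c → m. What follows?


Hypothetical syllogism: from (P → Q) and (Q → R), infer (P → R).
Chain the two implications through the shared middle term 'c'.

s → m


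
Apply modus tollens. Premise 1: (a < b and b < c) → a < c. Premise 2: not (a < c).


Modus tollens: from (P → Q) and ¬Q, infer ¬P.
Q = 'a < c' is denied; since P → Q, P must also fail.

Not ((a < b and b < c)).


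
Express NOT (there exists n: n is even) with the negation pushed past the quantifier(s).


¬(for all x: φ) = there exists x: ¬φ, and ¬(there exists x: φ) = for all x: ¬φ.
Apply to the existential statement.

for all n: NOT(n is even)


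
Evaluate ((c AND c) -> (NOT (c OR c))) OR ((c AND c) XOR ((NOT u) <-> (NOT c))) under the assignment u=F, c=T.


Substitute u=F, c=T:
c AND c = T AND T = T
c OR c = T OR T = T
NOT (c OR c) = F
(c AND c) -> (NOT (c OR c)) = T -> F = F
c AND c = T AND T = T
NOT u = T
NOT c = F
(NOT u) <-> (NOT c) = T <-> F = F
(c AND c) XOR ((NOT u) <-> (NOT c)) = T XOR F = T
((c AND c) -> (NOT (c OR c))) OR ((c AND c) XOR ((NOT u) <-> (NOT c))) = F OR T = T

T


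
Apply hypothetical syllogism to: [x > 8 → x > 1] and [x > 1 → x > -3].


Hypothetical syllogism: from (P → Q) and (Q → R), infer (P → R).
Chain the two implications through the shared middle term 'x > 1'.

x > 8 → x > -3


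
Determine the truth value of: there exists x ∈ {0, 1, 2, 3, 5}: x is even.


Evaluate the predicate on each element: 0:T, 1:F, 2:T, 3:F, 5:F.
Witness x = 0 satisfies the predicate.

T


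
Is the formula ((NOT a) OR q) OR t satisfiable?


Search for a satisfying assignment over {a, q, t}.
Try a=F, q=F, t=F: the formula evaluates to T.
A satisfying assignment exists.

Satisfiable.


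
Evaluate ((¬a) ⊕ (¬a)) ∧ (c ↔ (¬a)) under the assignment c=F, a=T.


Substitute c=F, a=T:
¬a = F
¬a = F
(¬a) ⊕ (¬a) = F ⊕ F = F
¬a = F
c ↔ (¬a) = F ↔ F = T
((¬a) ⊕ (¬a)) ∧ (c ↔ (¬a)) = F ∧ T = F

F


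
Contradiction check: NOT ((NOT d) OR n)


Truth table over {d, n}:
d | n | φ
---------
F | F | F
T | F | T
F | T | F
T | T | F
Satisfying assignment at row 2: d=T, n=F gives T.

No, it is not a contradiction.


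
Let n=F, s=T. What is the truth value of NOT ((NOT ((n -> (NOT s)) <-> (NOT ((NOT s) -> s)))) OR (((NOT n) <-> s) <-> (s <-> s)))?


Substitute n=F, s=T:
… (earlier sub-steps elided)
(NOT s) -> s = F -> T = T
NOT ((NOT s) -> s) = F
(n -> (NOT s)) <-> (NOT ((NOT s) -> s)) = T <-> F = F
NOT ((n -> (NOT s)) <-> (NOT ((NOT s) -> s))) = T
NOT n = T
(NOT n) <-> s = T <-> T = T
s <-> s = T <-> T = T
((NOT n) <-> s) <-> (s <-> s) = T <-> T = T
(NOT ((n -> (NOT s)) <-> (NOT ((NOT s) -> s)))) OR (((NOT n) <-> s) <-> (s <-> s)) = T OR T = T
NOT ((NOT ((n -> (NOT s)) <-> (NOT ((NOT s) -> s)))) OR (((NOT n) <-> s) <-> (s <-> s))) = F

F


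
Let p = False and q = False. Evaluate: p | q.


Disjunction is false only when both operands are false.
Substitute: p=False, q=False.
False | False evaluates to False.

False


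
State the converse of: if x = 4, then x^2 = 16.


The converse of (P → Q) is (Q → P). It is not in general equivalent to the original.
Here P = 'x = 4' and Q = 'x^2 = 16'.

If x^2 = 16, then x = 4.


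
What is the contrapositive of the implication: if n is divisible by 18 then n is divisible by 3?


The contrapositive of (P → Q) is (¬Q → ¬P); it is logically equivalent to the original.
Here P = 'n is divisible by 18' and Q = 'n is divisible by 3'.

If not (n is divisible by 3), then not (n is divisible by 18).


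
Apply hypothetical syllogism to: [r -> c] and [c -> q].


Hypothetical syllogism: from (P → Q) and (Q → R), infer (P → R).
Chain the two implications through the shared middle term 'c'.

r -> q


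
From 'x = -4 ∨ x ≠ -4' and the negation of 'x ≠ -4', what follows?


Disjunctive syllogism: from (P ∨ Q) and ¬P, infer Q.
One disjunct, 'x ≠ -4', is ruled out; the other must hold.

x = -4


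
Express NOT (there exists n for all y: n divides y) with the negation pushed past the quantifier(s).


Negation flips each quantifier (∀↔∃) and negates the inner predicate.
¬(there exists n for all y: φ) = for all n there exists y: ¬φ.

for all n there exists y: NOT(n divides y)


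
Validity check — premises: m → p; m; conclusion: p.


This matches the form of modus ponens: the conclusion follows in every model of the premises.

Valid.


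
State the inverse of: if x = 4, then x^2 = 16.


The inverse of (P → Q) is (¬P → ¬Q). It is equivalent to the converse, not to the original.
Here P = 'x = 4' and Q = 'x^2 = 16'.

If not (x = 4), then not (x^2 = 16).


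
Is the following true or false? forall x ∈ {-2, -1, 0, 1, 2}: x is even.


Evaluate the predicate on each element: -2:True, -1:False, 0:True, 1:False, 2:True.
Counterexample x = -1 fails the predicate.

False


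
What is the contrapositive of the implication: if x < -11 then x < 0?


The contrapositive of (P → Q) is (¬Q → ¬P); it is logically equivalent to the original.
Here P = 'x < -11' and Q = 'x < 0'.

If not (x < 0), then not (x < -11).


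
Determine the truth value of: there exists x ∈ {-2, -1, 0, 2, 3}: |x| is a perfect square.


Evaluate the predicate on each element: -2:F, -1:T, 0:T, 2:F, 3:F.
Witness x = -1 satisfies the predicate.

T


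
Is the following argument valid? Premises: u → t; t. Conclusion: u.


This is affirming the consequent (fallacy). There exist truth assignments where the premises are all true but the conclusion is false.

Invalid.


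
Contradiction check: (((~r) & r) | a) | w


Truth table over {a, r, w}:
a | r | w | φ
-------------
False | False | False | False
True | False | False | True
False | True | False | False
True | True | False | True
False | False | True | True
True | False | True | True
False | True | True | True
True | True | True | True
Satisfying assignment at row 2: a=True, r=False, w=False gives True.

No, it is not a contradiction.


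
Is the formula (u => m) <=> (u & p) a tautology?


Build the truth table over {m, p, u}:
m | p | u | φ
-------------
False | False | False | False
True | False | False | False
False | True | False | False
True | True | False | False
False | False | True | True
True | False | True | False
False | True | True | False
True | True | True | True
Counterexample at row 1: with m=False, p=False, u=False, the formula is False.

No, it is not a tautology.


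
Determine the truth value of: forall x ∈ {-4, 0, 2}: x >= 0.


Evaluate the predicate on each element: -4:False, 0:True, 2:True.
Counterexample x = -4 fails the predicate.

False


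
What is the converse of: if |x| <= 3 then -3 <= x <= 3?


The converse of (P → Q) is (Q → P). It is not in general equivalent to the original.
Here P = '|x| <= 3' and Q = '-3 <= x <= 3'.

If -3 <= x <= 3, then |x| <= 3.


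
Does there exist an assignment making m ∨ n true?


Search for a satisfying assignment over {m, n}.
Try m=T, n=F: the formula evaluates to T.
A satisfying assignment exists.

Satisfiable.


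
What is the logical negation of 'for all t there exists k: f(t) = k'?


Negation flips each quantifier (∀↔∃) and negates the inner predicate.
¬(for all t there exists k: φ) = there exists t for all k: ¬φ.

there exists t for all k: NOT(f(t) = k)


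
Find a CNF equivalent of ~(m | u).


Step 1: Apply De Morgan: ¬(m ∨ u) = ¬m ∧ ¬u.

(~m) & (~u)


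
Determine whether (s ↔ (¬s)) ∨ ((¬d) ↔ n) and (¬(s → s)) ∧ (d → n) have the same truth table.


Compare truth tables:
d | n | s | φ | ψ
-----------------
F | F | F | F | F
T | F | F | T | F
F | T | F | T | F
T | T | F | F | F
F | F | T | F | F
T | F | T | T | F
F | T | T | T | F
T | T | T | F | F
They differ at row 2 (d=T, n=F, s=F): φ=T but ψ=F.

No, they are not logically equivalent.


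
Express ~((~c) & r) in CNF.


Step 1: Apply De Morgan: ¬((¬c) ∧ r) = ¬(¬c) ∨ ¬r.
Step 2: Eliminate any double negations (¬¬X = X).

c | (~r)


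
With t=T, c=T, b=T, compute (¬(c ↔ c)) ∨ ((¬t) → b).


Substitute t=T, c=T, b=T:
c ↔ c = T ↔ T = T
¬(c ↔ c) = F
¬t = F
(¬t) → b = F → T = T
(¬(c ↔ c)) ∨ ((¬t) → b) = F ∨ T = T

T


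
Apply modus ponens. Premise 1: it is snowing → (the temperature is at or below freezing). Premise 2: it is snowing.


Modus ponens: from (P → Q) and P, infer Q.
P = 'it is snowing' is asserted, and P → Q holds, so Q follows.

(the temperature is at or below freezing).


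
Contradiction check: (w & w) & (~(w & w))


Truth table over {w}:
w | φ
-----
False | False
True | False
Every row is false.

Yes, it is a contradiction.


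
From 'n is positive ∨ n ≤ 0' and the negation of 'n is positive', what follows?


Disjunctive syllogism: from (P ∨ Q) and ¬P, infer Q.
One disjunct, 'n is positive', is ruled out; the other must hold.

n ≤ 0


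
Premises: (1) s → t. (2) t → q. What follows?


Hypothetical syllogism: from (P → Q) and (Q → R), infer (P → R).
Chain the two implications through the shared middle term 't'.

s → q


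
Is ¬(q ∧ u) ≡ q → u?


Compare truth tables:
q | u | φ | ψ
-------------
F | F | T | T
T | F | T | F
F | T | T | T
T | T | F | T
They differ at row 2 (q=T, u=F): φ=T but ψ=F.

No, they are not logically equivalent.


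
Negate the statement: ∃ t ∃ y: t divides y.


Negation flips each quantifier (∀↔∃) and negates the inner predicate.
¬(∃ t ∃ y: φ) = ∀ t ∀ y: ¬φ.

∀ t ∀ y: ¬(t divides y)


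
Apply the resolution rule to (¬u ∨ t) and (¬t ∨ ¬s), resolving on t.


The clauses contain complementary literals t and ¬t.
Resolution eliminates this pair and disjoins the remaining literals (merging duplicates).

(¬u ∨ ¬s)


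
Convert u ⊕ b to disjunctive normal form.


Step 1: u ⊕ b is true exactly when they disagree: (u ∧ ¬b) ∨ (¬u ∧ b).

(u ∧ (¬b)) ∨ ((¬u) ∧ b)


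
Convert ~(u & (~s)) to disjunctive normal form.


Step 1: Apply De Morgan: ¬(u ∧ (¬s)) = ¬u ∨ ¬(¬s).
Step 2: Eliminate any double negations (¬¬X = X).

(~u) | s


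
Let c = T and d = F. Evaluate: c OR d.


Disjunction is false only when both operands are false.
Substitute: c=T, d=F.
T OR F evaluates to T.

T


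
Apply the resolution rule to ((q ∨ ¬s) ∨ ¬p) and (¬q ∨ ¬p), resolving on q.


The clauses contain complementary literals q and ¬q.
Resolution eliminates this pair and disjoins the remaining literals (merging duplicates).

(¬p ∨ ¬s)


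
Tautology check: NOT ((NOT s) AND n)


Build the truth table over {n, s}:
n | s | φ
---------
F | F | T
T | F | F
F | T | T
T | T | T
Counterexample at row 2: with n=T, s=F, the formula is F.

No, it is not a tautology.


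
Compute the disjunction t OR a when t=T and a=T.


Disjunction is false only when both operands are false.
Substitute: t=T, a=T.
T OR T evaluates to T.

T


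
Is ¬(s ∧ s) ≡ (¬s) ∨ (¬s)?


Compare truth tables:
s | φ | ψ
---------
F | T | T
T | F | F
The columns φ and ψ agree on every row.

Yes, they are logically equivalent.


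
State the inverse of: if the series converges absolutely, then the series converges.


The inverse of (P → Q) is (¬P → ¬Q). It is equivalent to the converse, not to the original.
Here P = 'the series converges absolutely' and Q = 'the series converges'.

If not (the series converges absolutely), then not (the series converges).


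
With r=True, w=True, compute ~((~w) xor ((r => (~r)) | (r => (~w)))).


Substitute r=True, w=True:
~w = False
~r = False
r => (~r) = True => False = False
~w = False
r => (~w) = True => False = False
(r => (~r)) | (r => (~w)) = False | False = False
(~w) xor ((r => (~r)) | (r => (~w))) = False xor False = False
~((~w) xor ((r => (~r)) | (r => (~w)))) = True

True


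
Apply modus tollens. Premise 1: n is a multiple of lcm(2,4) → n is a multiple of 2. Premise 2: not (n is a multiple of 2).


Modus tollens: from (P → Q) and ¬Q, infer ¬P.
Q = 'n is a multiple of 2' is denied; since P → Q, P must also fail.

Not (n is a multiple of lcm(2,4)).


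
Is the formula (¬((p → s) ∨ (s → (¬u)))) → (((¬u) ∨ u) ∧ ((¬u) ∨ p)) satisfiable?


Search for a satisfying assignment over {p, s, u}.
Try p=F, s=F, u=F: the formula evaluates to T.
A satisfying assignment exists.

Satisfiable.


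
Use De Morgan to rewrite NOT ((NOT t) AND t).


De Morgan: the negation of a conjunction is the disjunction of the negations.
Distribute NOT across AND, flipping it to OR, and negate each literal.

t OR (NOT t)


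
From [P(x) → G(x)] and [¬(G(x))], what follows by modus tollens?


Modus tollens: from (P → Q) and ¬Q, infer ¬P.
Q = 'G(x)' is denied; since P → Q, P must also fail.

Not (P(x)).


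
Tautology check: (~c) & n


Build the truth table over {c, n}:
c | n | φ
---------
False | False | False
True | False | False
False | True | True
True | True | False
Counterexample at row 1: with c=False, n=False, the formula is False.

No, it is not a tautology.


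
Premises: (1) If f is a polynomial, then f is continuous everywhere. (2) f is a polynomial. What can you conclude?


Modus ponens: from (P → Q) and P, infer Q.
P = 'f is a polynomial' is asserted, and P → Q holds, so Q follows.

f is continuous everywhere.


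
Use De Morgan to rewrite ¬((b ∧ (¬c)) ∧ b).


De Morgan: the negation of a conjunction is the disjunction of the negations.
Distribute ¬ across ∧, flipping it to ∨, and negate each literal.

((¬b) ∨ c) ∨ (¬b)


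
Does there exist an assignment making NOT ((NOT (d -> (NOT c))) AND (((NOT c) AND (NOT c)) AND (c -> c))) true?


Search for a satisfying assignment over {c, d}.
Try c=F, d=F: the formula evaluates to T.
A satisfying assignment exists.

Satisfiable.


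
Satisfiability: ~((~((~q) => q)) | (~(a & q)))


Search for a satisfying assignment over {a, q}.
Try a=True, q=True: the formula evaluates to True.
A satisfying assignment exists.

Satisfiable.


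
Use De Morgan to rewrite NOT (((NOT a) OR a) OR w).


De Morgan: the negation of a disjunction is the conjunction of the negations.
Distribute NOT across OR, flipping it to AND, and negate each literal.

(a AND (NOT a)) AND (NOT w)


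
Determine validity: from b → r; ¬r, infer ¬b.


This matches the form of modus tollens: the conclusion follows in every model of the premises.

Valid.


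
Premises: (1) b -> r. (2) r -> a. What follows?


Hypothetical syllogism: from (P → Q) and (Q → R), infer (P → R).
Chain the two implications through the shared middle term 'r'.

b -> a


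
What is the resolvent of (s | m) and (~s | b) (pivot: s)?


The clauses contain complementary literals s and ~s.
Resolution eliminates this pair and disjoins the remaining literals (merging duplicates).

(m | b)


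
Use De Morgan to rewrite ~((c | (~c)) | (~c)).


De Morgan: the negation of a disjunction is the conjunction of the negations.
Distribute ~ across |, flipping it to &, and negate each literal.

((~c) & c) & c


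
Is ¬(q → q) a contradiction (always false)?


Truth table over {q}:
q | φ
-----
F | F
T | F
Every row is false.

Yes, it is a contradiction.


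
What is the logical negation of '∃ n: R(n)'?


¬(∀ x: φ) = ∃ x: ¬φ, and ¬(∃ x: φ) = ∀ x: ¬φ.
Apply to the existential statement.

∀ n: ¬(R(n))


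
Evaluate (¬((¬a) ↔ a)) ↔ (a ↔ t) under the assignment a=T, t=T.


Substitute a=T, t=T:
¬a = F
(¬a) ↔ a = F ↔ T = F
¬((¬a) ↔ a) = T
a ↔ t = T ↔ T = T
(¬((¬a) ↔ a)) ↔ (a ↔ t) = T ↔ T = T

T


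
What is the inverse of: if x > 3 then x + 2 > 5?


The inverse of (P → Q) is (¬P → ¬Q). It is equivalent to the converse, not to the original.
Here P = 'x > 3' and Q = 'x + 2 > 5'.

If not (x > 3), then not (x + 2 > 5).


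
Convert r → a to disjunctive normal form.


Step 1: Rewrite r → a as ¬r ∨ a.

(¬r) ∨ a


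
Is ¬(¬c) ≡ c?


Compare truth tables:
c | φ | ψ
---------
F | F | F
T | T | T
The columns φ and ψ agree on every row.

Yes, they are logically equivalent.


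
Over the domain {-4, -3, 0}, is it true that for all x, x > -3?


Evaluate the predicate on each element: -4:F, -3:F, 0:T.
Counterexample x = -4 fails the predicate.

F


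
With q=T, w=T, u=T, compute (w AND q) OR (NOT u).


Substitute q=T, w=T, u=T:
w AND q = T AND T = T
NOT u = F
(w AND q) OR (NOT u) = T OR F = T

T


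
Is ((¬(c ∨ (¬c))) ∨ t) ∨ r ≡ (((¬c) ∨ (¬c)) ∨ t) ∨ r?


Compare truth tables:
c | r | t | φ | ψ
-----------------
F | F | F | F | T
T | F | F | F | F
F | T | F | T | T
T | T | F | T | T
F | F | T | T | T
T | F | T | T | T
F | T | T | T | T
T | T | T | T | T
They differ at row 1 (c=F, r=F, t=F): φ=F but ψ=T.

No, they are not logically equivalent.


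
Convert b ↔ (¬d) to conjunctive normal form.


Step 1: Rewrite b ↔ (¬d) as (b → (¬d)) ∧ ((¬d) → b).
Step 2: Rewrite each implication as a disjunction.
Step 3: Eliminate any double negations (¬¬X = X).

((¬b) ∨ (¬d)) ∧ (d ∨ b)


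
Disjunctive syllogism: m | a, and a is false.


Disjunctive syllogism: from (P ∨ Q) and ¬P, infer Q.
One disjunct, 'a', is ruled out; the other must hold.

m


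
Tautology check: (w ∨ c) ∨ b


Build the truth table over {b, c, w}:
b | c | w | φ
-------------
F | F | F | F
T | F | F | T
F | T | F | T
T | T | F | T
F | F | T | T
T | F | T | T
F | T | T | T
T | T | T | T
Counterexample at row 1: with b=F, c=F, w=F, the formula is F.

No, it is not a tautology.


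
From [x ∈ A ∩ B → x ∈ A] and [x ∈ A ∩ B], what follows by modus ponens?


Modus ponens: from (P → Q) and P, infer Q.
P = 'x ∈ A ∩ B' is asserted, and P → Q holds, so Q follows.

x ∈ A.


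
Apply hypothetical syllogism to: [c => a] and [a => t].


Hypothetical syllogism: from (P → Q) and (Q → R), infer (P → R).
Chain the two implications through the shared middle term 'a'.

c => t


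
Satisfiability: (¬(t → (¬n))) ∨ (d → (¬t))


Search for a satisfying assignment over {d, n, t}.
Try d=F, n=F, t=F: the formula evaluates to T.
A satisfying assignment exists.

Satisfiable.


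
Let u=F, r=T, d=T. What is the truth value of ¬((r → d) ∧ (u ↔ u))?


Substitute u=F, r=T, d=T:
r → d = T → T = T
u ↔ u = F ↔ F = T
(r → d) ∧ (u ↔ u) = T ∧ T = T
¬((r → d) ∧ (u ↔ u)) = F

F


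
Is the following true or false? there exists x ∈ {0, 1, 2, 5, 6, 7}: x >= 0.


Evaluate the predicate on each element: 0:T, 1:T, 2:T, 5:T, 6:T, 7:T.
Witness x = 0 satisfies the predicate.

T


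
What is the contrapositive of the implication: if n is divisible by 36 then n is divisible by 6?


The contrapositive of (P → Q) is (¬Q → ¬P); it is logically equivalent to the original.
Here P = 'n is divisible by 36' and Q = 'n is divisible by 6'.

If not (n is divisible by 6), then not (n is divisible by 36).


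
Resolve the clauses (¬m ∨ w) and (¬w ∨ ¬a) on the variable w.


The clauses contain complementary literals w and ¬w.
Resolution eliminates this pair and disjoins the remaining literals (merging duplicates).

(¬m ∨ ¬a)


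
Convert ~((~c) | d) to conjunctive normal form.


Step 1: Apply De Morgan: ¬((¬c) ∨ d) = ¬(¬c) ∧ ¬d.
Step 2: Eliminate any double negations (¬¬X = X).

c & (~d)


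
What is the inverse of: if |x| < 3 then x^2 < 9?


The inverse of (P → Q) is (¬P → ¬Q). It is equivalent to the converse, not to the original.
Here P = '|x| < 3' and Q = 'x^2 < 9'.

If not (|x| < 3), then not (x^2 < 9).


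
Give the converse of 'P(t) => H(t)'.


The converse of (P → Q) is (Q → P). It is not in general equivalent to the original.
Here P = 'P(t)' and Q = 'H(t)'.

If H(t), then P(t).


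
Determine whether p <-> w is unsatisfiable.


Truth table over {p, w}:
p | w | φ
---------
F | F | T
T | F | F
F | T | F
T | T | T
Satisfying assignment at row 1: p=F, w=F gives T.

No, it is not a contradiction.


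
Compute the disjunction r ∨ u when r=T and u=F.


Disjunction is false only when both operands are false.
Substitute: r=T, u=F.
T ∨ F evaluates to T.

T


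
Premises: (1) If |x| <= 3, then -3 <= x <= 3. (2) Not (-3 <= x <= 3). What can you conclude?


Modus tollens: from (P → Q) and ¬Q, infer ¬P.
Q = '-3 <= x <= 3' is denied; since P → Q, P must also fail.

Not (|x| <= 3).


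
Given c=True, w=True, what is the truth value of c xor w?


Exclusive or is true when exactly one operand is true.
Substitute: c=True, w=True.
True xor True evaluates to False.

False


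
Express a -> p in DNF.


Step 1: Rewrite a → p as ¬a ∨ p.

(NOT a) OR p


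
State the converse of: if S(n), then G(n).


The converse of (P → Q) is (Q → P). It is not in general equivalent to the original.
Here P = 'S(n)' and Q = 'G(n)'.

If G(n), then S(n).
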